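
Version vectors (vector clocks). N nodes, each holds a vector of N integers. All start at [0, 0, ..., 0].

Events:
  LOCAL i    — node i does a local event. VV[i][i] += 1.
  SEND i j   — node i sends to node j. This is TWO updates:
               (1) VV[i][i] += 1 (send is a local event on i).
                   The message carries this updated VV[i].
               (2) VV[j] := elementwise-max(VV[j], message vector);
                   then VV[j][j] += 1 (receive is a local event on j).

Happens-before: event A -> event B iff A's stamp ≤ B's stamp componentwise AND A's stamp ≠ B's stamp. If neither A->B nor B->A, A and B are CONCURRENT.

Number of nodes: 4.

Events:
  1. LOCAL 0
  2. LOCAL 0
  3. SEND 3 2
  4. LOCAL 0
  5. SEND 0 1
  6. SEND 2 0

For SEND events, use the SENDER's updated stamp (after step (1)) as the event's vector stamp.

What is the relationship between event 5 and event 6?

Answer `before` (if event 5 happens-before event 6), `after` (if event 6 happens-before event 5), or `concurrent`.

Initial: VV[0]=[0, 0, 0, 0]
Initial: VV[1]=[0, 0, 0, 0]
Initial: VV[2]=[0, 0, 0, 0]
Initial: VV[3]=[0, 0, 0, 0]
Event 1: LOCAL 0: VV[0][0]++ -> VV[0]=[1, 0, 0, 0]
Event 2: LOCAL 0: VV[0][0]++ -> VV[0]=[2, 0, 0, 0]
Event 3: SEND 3->2: VV[3][3]++ -> VV[3]=[0, 0, 0, 1], msg_vec=[0, 0, 0, 1]; VV[2]=max(VV[2],msg_vec) then VV[2][2]++ -> VV[2]=[0, 0, 1, 1]
Event 4: LOCAL 0: VV[0][0]++ -> VV[0]=[3, 0, 0, 0]
Event 5: SEND 0->1: VV[0][0]++ -> VV[0]=[4, 0, 0, 0], msg_vec=[4, 0, 0, 0]; VV[1]=max(VV[1],msg_vec) then VV[1][1]++ -> VV[1]=[4, 1, 0, 0]
Event 6: SEND 2->0: VV[2][2]++ -> VV[2]=[0, 0, 2, 1], msg_vec=[0, 0, 2, 1]; VV[0]=max(VV[0],msg_vec) then VV[0][0]++ -> VV[0]=[5, 0, 2, 1]
Event 5 stamp: [4, 0, 0, 0]
Event 6 stamp: [0, 0, 2, 1]
[4, 0, 0, 0] <= [0, 0, 2, 1]? False
[0, 0, 2, 1] <= [4, 0, 0, 0]? False
Relation: concurrent

Answer: concurrent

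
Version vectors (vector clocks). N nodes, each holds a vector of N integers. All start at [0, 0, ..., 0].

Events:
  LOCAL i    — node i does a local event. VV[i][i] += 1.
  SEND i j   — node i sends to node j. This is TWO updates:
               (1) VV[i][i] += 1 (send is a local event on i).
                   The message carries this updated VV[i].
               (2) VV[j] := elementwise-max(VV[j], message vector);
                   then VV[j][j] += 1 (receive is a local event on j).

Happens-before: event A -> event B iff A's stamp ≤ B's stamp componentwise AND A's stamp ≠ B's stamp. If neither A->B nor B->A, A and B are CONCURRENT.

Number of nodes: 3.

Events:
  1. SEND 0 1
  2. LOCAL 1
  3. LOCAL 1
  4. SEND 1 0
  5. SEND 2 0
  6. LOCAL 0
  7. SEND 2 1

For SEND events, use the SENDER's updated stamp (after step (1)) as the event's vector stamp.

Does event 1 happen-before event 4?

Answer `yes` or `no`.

Answer: yes

Derivation:
Initial: VV[0]=[0, 0, 0]
Initial: VV[1]=[0, 0, 0]
Initial: VV[2]=[0, 0, 0]
Event 1: SEND 0->1: VV[0][0]++ -> VV[0]=[1, 0, 0], msg_vec=[1, 0, 0]; VV[1]=max(VV[1],msg_vec) then VV[1][1]++ -> VV[1]=[1, 1, 0]
Event 2: LOCAL 1: VV[1][1]++ -> VV[1]=[1, 2, 0]
Event 3: LOCAL 1: VV[1][1]++ -> VV[1]=[1, 3, 0]
Event 4: SEND 1->0: VV[1][1]++ -> VV[1]=[1, 4, 0], msg_vec=[1, 4, 0]; VV[0]=max(VV[0],msg_vec) then VV[0][0]++ -> VV[0]=[2, 4, 0]
Event 5: SEND 2->0: VV[2][2]++ -> VV[2]=[0, 0, 1], msg_vec=[0, 0, 1]; VV[0]=max(VV[0],msg_vec) then VV[0][0]++ -> VV[0]=[3, 4, 1]
Event 6: LOCAL 0: VV[0][0]++ -> VV[0]=[4, 4, 1]
Event 7: SEND 2->1: VV[2][2]++ -> VV[2]=[0, 0, 2], msg_vec=[0, 0, 2]; VV[1]=max(VV[1],msg_vec) then VV[1][1]++ -> VV[1]=[1, 5, 2]
Event 1 stamp: [1, 0, 0]
Event 4 stamp: [1, 4, 0]
[1, 0, 0] <= [1, 4, 0]? True. Equal? False. Happens-before: True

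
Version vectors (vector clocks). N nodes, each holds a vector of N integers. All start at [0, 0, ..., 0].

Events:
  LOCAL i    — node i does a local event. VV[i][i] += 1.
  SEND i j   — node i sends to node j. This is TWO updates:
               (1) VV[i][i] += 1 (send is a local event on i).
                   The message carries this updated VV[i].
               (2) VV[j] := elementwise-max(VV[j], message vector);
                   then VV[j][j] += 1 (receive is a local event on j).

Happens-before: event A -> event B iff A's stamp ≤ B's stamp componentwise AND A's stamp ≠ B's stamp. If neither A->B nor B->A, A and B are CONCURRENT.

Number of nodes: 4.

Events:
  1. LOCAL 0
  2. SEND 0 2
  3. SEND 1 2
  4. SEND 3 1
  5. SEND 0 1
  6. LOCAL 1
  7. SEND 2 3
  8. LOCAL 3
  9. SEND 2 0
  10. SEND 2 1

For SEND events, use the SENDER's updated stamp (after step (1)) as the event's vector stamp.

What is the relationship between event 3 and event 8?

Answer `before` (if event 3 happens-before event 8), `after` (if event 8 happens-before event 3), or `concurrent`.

Initial: VV[0]=[0, 0, 0, 0]
Initial: VV[1]=[0, 0, 0, 0]
Initial: VV[2]=[0, 0, 0, 0]
Initial: VV[3]=[0, 0, 0, 0]
Event 1: LOCAL 0: VV[0][0]++ -> VV[0]=[1, 0, 0, 0]
Event 2: SEND 0->2: VV[0][0]++ -> VV[0]=[2, 0, 0, 0], msg_vec=[2, 0, 0, 0]; VV[2]=max(VV[2],msg_vec) then VV[2][2]++ -> VV[2]=[2, 0, 1, 0]
Event 3: SEND 1->2: VV[1][1]++ -> VV[1]=[0, 1, 0, 0], msg_vec=[0, 1, 0, 0]; VV[2]=max(VV[2],msg_vec) then VV[2][2]++ -> VV[2]=[2, 1, 2, 0]
Event 4: SEND 3->1: VV[3][3]++ -> VV[3]=[0, 0, 0, 1], msg_vec=[0, 0, 0, 1]; VV[1]=max(VV[1],msg_vec) then VV[1][1]++ -> VV[1]=[0, 2, 0, 1]
Event 5: SEND 0->1: VV[0][0]++ -> VV[0]=[3, 0, 0, 0], msg_vec=[3, 0, 0, 0]; VV[1]=max(VV[1],msg_vec) then VV[1][1]++ -> VV[1]=[3, 3, 0, 1]
Event 6: LOCAL 1: VV[1][1]++ -> VV[1]=[3, 4, 0, 1]
Event 7: SEND 2->3: VV[2][2]++ -> VV[2]=[2, 1, 3, 0], msg_vec=[2, 1, 3, 0]; VV[3]=max(VV[3],msg_vec) then VV[3][3]++ -> VV[3]=[2, 1, 3, 2]
Event 8: LOCAL 3: VV[3][3]++ -> VV[3]=[2, 1, 3, 3]
Event 9: SEND 2->0: VV[2][2]++ -> VV[2]=[2, 1, 4, 0], msg_vec=[2, 1, 4, 0]; VV[0]=max(VV[0],msg_vec) then VV[0][0]++ -> VV[0]=[4, 1, 4, 0]
Event 10: SEND 2->1: VV[2][2]++ -> VV[2]=[2, 1, 5, 0], msg_vec=[2, 1, 5, 0]; VV[1]=max(VV[1],msg_vec) then VV[1][1]++ -> VV[1]=[3, 5, 5, 1]
Event 3 stamp: [0, 1, 0, 0]
Event 8 stamp: [2, 1, 3, 3]
[0, 1, 0, 0] <= [2, 1, 3, 3]? True
[2, 1, 3, 3] <= [0, 1, 0, 0]? False
Relation: before

Answer: before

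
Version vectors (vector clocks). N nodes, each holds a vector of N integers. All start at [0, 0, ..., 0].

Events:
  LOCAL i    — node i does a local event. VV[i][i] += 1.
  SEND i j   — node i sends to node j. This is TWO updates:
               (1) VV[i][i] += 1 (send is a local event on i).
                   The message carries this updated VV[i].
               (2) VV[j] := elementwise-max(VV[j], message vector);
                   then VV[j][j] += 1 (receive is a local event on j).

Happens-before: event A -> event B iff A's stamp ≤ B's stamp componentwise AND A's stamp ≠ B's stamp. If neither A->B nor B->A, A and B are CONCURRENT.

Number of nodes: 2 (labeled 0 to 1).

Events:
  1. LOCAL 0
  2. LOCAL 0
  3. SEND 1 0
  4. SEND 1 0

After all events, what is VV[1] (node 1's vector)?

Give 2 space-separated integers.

Initial: VV[0]=[0, 0]
Initial: VV[1]=[0, 0]
Event 1: LOCAL 0: VV[0][0]++ -> VV[0]=[1, 0]
Event 2: LOCAL 0: VV[0][0]++ -> VV[0]=[2, 0]
Event 3: SEND 1->0: VV[1][1]++ -> VV[1]=[0, 1], msg_vec=[0, 1]; VV[0]=max(VV[0],msg_vec) then VV[0][0]++ -> VV[0]=[3, 1]
Event 4: SEND 1->0: VV[1][1]++ -> VV[1]=[0, 2], msg_vec=[0, 2]; VV[0]=max(VV[0],msg_vec) then VV[0][0]++ -> VV[0]=[4, 2]
Final vectors: VV[0]=[4, 2]; VV[1]=[0, 2]

Answer: 0 2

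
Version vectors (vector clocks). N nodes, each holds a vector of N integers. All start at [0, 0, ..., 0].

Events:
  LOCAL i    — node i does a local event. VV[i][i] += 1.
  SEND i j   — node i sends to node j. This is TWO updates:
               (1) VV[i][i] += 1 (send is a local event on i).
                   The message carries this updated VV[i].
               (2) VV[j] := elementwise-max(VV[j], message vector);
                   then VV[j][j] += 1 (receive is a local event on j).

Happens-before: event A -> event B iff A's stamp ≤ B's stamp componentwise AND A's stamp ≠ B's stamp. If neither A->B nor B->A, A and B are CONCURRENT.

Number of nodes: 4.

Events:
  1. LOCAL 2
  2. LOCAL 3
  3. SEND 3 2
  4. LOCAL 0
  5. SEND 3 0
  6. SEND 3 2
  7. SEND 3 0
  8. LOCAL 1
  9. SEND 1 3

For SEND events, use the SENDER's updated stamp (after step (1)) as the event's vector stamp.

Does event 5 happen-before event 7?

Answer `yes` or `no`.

Initial: VV[0]=[0, 0, 0, 0]
Initial: VV[1]=[0, 0, 0, 0]
Initial: VV[2]=[0, 0, 0, 0]
Initial: VV[3]=[0, 0, 0, 0]
Event 1: LOCAL 2: VV[2][2]++ -> VV[2]=[0, 0, 1, 0]
Event 2: LOCAL 3: VV[3][3]++ -> VV[3]=[0, 0, 0, 1]
Event 3: SEND 3->2: VV[3][3]++ -> VV[3]=[0, 0, 0, 2], msg_vec=[0, 0, 0, 2]; VV[2]=max(VV[2],msg_vec) then VV[2][2]++ -> VV[2]=[0, 0, 2, 2]
Event 4: LOCAL 0: VV[0][0]++ -> VV[0]=[1, 0, 0, 0]
Event 5: SEND 3->0: VV[3][3]++ -> VV[3]=[0, 0, 0, 3], msg_vec=[0, 0, 0, 3]; VV[0]=max(VV[0],msg_vec) then VV[0][0]++ -> VV[0]=[2, 0, 0, 3]
Event 6: SEND 3->2: VV[3][3]++ -> VV[3]=[0, 0, 0, 4], msg_vec=[0, 0, 0, 4]; VV[2]=max(VV[2],msg_vec) then VV[2][2]++ -> VV[2]=[0, 0, 3, 4]
Event 7: SEND 3->0: VV[3][3]++ -> VV[3]=[0, 0, 0, 5], msg_vec=[0, 0, 0, 5]; VV[0]=max(VV[0],msg_vec) then VV[0][0]++ -> VV[0]=[3, 0, 0, 5]
Event 8: LOCAL 1: VV[1][1]++ -> VV[1]=[0, 1, 0, 0]
Event 9: SEND 1->3: VV[1][1]++ -> VV[1]=[0, 2, 0, 0], msg_vec=[0, 2, 0, 0]; VV[3]=max(VV[3],msg_vec) then VV[3][3]++ -> VV[3]=[0, 2, 0, 6]
Event 5 stamp: [0, 0, 0, 3]
Event 7 stamp: [0, 0, 0, 5]
[0, 0, 0, 3] <= [0, 0, 0, 5]? True. Equal? False. Happens-before: True

Answer: yes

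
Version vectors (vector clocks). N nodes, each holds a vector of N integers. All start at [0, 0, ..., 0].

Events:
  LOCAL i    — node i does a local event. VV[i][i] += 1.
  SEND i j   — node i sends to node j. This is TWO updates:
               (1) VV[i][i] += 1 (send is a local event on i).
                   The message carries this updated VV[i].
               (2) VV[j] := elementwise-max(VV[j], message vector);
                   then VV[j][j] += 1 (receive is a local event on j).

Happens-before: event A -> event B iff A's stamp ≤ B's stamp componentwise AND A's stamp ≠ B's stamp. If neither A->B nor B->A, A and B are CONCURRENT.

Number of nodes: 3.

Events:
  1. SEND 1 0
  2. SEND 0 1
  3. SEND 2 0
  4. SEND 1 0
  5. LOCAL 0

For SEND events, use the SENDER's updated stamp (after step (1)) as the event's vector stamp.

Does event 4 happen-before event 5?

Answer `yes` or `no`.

Answer: yes

Derivation:
Initial: VV[0]=[0, 0, 0]
Initial: VV[1]=[0, 0, 0]
Initial: VV[2]=[0, 0, 0]
Event 1: SEND 1->0: VV[1][1]++ -> VV[1]=[0, 1, 0], msg_vec=[0, 1, 0]; VV[0]=max(VV[0],msg_vec) then VV[0][0]++ -> VV[0]=[1, 1, 0]
Event 2: SEND 0->1: VV[0][0]++ -> VV[0]=[2, 1, 0], msg_vec=[2, 1, 0]; VV[1]=max(VV[1],msg_vec) then VV[1][1]++ -> VV[1]=[2, 2, 0]
Event 3: SEND 2->0: VV[2][2]++ -> VV[2]=[0, 0, 1], msg_vec=[0, 0, 1]; VV[0]=max(VV[0],msg_vec) then VV[0][0]++ -> VV[0]=[3, 1, 1]
Event 4: SEND 1->0: VV[1][1]++ -> VV[1]=[2, 3, 0], msg_vec=[2, 3, 0]; VV[0]=max(VV[0],msg_vec) then VV[0][0]++ -> VV[0]=[4, 3, 1]
Event 5: LOCAL 0: VV[0][0]++ -> VV[0]=[5, 3, 1]
Event 4 stamp: [2, 3, 0]
Event 5 stamp: [5, 3, 1]
[2, 3, 0] <= [5, 3, 1]? True. Equal? False. Happens-before: True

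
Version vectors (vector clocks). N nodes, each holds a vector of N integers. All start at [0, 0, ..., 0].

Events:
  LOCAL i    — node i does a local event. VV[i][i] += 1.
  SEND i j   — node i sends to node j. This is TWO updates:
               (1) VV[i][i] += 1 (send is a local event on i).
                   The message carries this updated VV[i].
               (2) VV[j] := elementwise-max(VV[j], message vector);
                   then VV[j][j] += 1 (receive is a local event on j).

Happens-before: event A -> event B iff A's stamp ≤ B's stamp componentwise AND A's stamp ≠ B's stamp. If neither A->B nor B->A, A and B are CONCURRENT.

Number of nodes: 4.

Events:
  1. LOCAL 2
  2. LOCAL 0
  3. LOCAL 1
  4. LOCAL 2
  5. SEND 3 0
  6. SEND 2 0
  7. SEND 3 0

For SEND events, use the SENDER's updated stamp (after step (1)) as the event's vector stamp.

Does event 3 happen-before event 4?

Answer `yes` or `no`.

Answer: no

Derivation:
Initial: VV[0]=[0, 0, 0, 0]
Initial: VV[1]=[0, 0, 0, 0]
Initial: VV[2]=[0, 0, 0, 0]
Initial: VV[3]=[0, 0, 0, 0]
Event 1: LOCAL 2: VV[2][2]++ -> VV[2]=[0, 0, 1, 0]
Event 2: LOCAL 0: VV[0][0]++ -> VV[0]=[1, 0, 0, 0]
Event 3: LOCAL 1: VV[1][1]++ -> VV[1]=[0, 1, 0, 0]
Event 4: LOCAL 2: VV[2][2]++ -> VV[2]=[0, 0, 2, 0]
Event 5: SEND 3->0: VV[3][3]++ -> VV[3]=[0, 0, 0, 1], msg_vec=[0, 0, 0, 1]; VV[0]=max(VV[0],msg_vec) then VV[0][0]++ -> VV[0]=[2, 0, 0, 1]
Event 6: SEND 2->0: VV[2][2]++ -> VV[2]=[0, 0, 3, 0], msg_vec=[0, 0, 3, 0]; VV[0]=max(VV[0],msg_vec) then VV[0][0]++ -> VV[0]=[3, 0, 3, 1]
Event 7: SEND 3->0: VV[3][3]++ -> VV[3]=[0, 0, 0, 2], msg_vec=[0, 0, 0, 2]; VV[0]=max(VV[0],msg_vec) then VV[0][0]++ -> VV[0]=[4, 0, 3, 2]
Event 3 stamp: [0, 1, 0, 0]
Event 4 stamp: [0, 0, 2, 0]
[0, 1, 0, 0] <= [0, 0, 2, 0]? False. Equal? False. Happens-before: False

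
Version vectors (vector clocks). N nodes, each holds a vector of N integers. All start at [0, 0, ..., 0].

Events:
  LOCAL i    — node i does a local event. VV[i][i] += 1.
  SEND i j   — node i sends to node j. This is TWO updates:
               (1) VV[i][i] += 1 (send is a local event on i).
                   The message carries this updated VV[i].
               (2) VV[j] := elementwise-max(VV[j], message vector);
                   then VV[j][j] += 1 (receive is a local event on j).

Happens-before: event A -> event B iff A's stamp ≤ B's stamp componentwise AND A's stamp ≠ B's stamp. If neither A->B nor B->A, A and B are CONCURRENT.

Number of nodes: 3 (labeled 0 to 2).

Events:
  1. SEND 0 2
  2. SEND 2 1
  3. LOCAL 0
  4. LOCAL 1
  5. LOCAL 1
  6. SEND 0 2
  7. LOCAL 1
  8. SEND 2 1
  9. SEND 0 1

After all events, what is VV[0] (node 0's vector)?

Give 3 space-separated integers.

Initial: VV[0]=[0, 0, 0]
Initial: VV[1]=[0, 0, 0]
Initial: VV[2]=[0, 0, 0]
Event 1: SEND 0->2: VV[0][0]++ -> VV[0]=[1, 0, 0], msg_vec=[1, 0, 0]; VV[2]=max(VV[2],msg_vec) then VV[2][2]++ -> VV[2]=[1, 0, 1]
Event 2: SEND 2->1: VV[2][2]++ -> VV[2]=[1, 0, 2], msg_vec=[1, 0, 2]; VV[1]=max(VV[1],msg_vec) then VV[1][1]++ -> VV[1]=[1, 1, 2]
Event 3: LOCAL 0: VV[0][0]++ -> VV[0]=[2, 0, 0]
Event 4: LOCAL 1: VV[1][1]++ -> VV[1]=[1, 2, 2]
Event 5: LOCAL 1: VV[1][1]++ -> VV[1]=[1, 3, 2]
Event 6: SEND 0->2: VV[0][0]++ -> VV[0]=[3, 0, 0], msg_vec=[3, 0, 0]; VV[2]=max(VV[2],msg_vec) then VV[2][2]++ -> VV[2]=[3, 0, 3]
Event 7: LOCAL 1: VV[1][1]++ -> VV[1]=[1, 4, 2]
Event 8: SEND 2->1: VV[2][2]++ -> VV[2]=[3, 0, 4], msg_vec=[3, 0, 4]; VV[1]=max(VV[1],msg_vec) then VV[1][1]++ -> VV[1]=[3, 5, 4]
Event 9: SEND 0->1: VV[0][0]++ -> VV[0]=[4, 0, 0], msg_vec=[4, 0, 0]; VV[1]=max(VV[1],msg_vec) then VV[1][1]++ -> VV[1]=[4, 6, 4]
Final vectors: VV[0]=[4, 0, 0]; VV[1]=[4, 6, 4]; VV[2]=[3, 0, 4]

Answer: 4 0 0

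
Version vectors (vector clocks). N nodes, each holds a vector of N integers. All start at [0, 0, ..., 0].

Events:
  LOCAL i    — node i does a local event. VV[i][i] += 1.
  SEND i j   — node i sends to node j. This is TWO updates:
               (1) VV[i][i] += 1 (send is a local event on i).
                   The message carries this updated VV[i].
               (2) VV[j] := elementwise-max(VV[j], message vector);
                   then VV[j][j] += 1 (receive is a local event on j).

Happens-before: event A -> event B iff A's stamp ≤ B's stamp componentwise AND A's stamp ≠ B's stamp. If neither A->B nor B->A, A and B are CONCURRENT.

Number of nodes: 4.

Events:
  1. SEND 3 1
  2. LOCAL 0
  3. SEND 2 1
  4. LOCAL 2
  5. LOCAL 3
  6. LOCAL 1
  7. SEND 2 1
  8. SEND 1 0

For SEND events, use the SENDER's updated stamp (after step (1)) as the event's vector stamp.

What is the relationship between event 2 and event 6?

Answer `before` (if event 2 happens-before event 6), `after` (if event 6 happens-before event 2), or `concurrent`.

Initial: VV[0]=[0, 0, 0, 0]
Initial: VV[1]=[0, 0, 0, 0]
Initial: VV[2]=[0, 0, 0, 0]
Initial: VV[3]=[0, 0, 0, 0]
Event 1: SEND 3->1: VV[3][3]++ -> VV[3]=[0, 0, 0, 1], msg_vec=[0, 0, 0, 1]; VV[1]=max(VV[1],msg_vec) then VV[1][1]++ -> VV[1]=[0, 1, 0, 1]
Event 2: LOCAL 0: VV[0][0]++ -> VV[0]=[1, 0, 0, 0]
Event 3: SEND 2->1: VV[2][2]++ -> VV[2]=[0, 0, 1, 0], msg_vec=[0, 0, 1, 0]; VV[1]=max(VV[1],msg_vec) then VV[1][1]++ -> VV[1]=[0, 2, 1, 1]
Event 4: LOCAL 2: VV[2][2]++ -> VV[2]=[0, 0, 2, 0]
Event 5: LOCAL 3: VV[3][3]++ -> VV[3]=[0, 0, 0, 2]
Event 6: LOCAL 1: VV[1][1]++ -> VV[1]=[0, 3, 1, 1]
Event 7: SEND 2->1: VV[2][2]++ -> VV[2]=[0, 0, 3, 0], msg_vec=[0, 0, 3, 0]; VV[1]=max(VV[1],msg_vec) then VV[1][1]++ -> VV[1]=[0, 4, 3, 1]
Event 8: SEND 1->0: VV[1][1]++ -> VV[1]=[0, 5, 3, 1], msg_vec=[0, 5, 3, 1]; VV[0]=max(VV[0],msg_vec) then VV[0][0]++ -> VV[0]=[2, 5, 3, 1]
Event 2 stamp: [1, 0, 0, 0]
Event 6 stamp: [0, 3, 1, 1]
[1, 0, 0, 0] <= [0, 3, 1, 1]? False
[0, 3, 1, 1] <= [1, 0, 0, 0]? False
Relation: concurrent

Answer: concurrent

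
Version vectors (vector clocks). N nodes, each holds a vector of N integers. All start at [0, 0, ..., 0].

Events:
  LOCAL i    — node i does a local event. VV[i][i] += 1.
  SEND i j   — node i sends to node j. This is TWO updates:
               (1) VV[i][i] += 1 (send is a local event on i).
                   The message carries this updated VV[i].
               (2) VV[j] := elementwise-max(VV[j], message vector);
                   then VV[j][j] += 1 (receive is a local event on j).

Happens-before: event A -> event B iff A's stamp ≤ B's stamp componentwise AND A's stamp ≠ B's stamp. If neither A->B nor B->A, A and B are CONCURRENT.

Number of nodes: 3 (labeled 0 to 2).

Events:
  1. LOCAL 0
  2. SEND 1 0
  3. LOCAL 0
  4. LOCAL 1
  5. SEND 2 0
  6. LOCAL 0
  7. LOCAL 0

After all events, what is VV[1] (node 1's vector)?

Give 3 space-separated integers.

Answer: 0 2 0

Derivation:
Initial: VV[0]=[0, 0, 0]
Initial: VV[1]=[0, 0, 0]
Initial: VV[2]=[0, 0, 0]
Event 1: LOCAL 0: VV[0][0]++ -> VV[0]=[1, 0, 0]
Event 2: SEND 1->0: VV[1][1]++ -> VV[1]=[0, 1, 0], msg_vec=[0, 1, 0]; VV[0]=max(VV[0],msg_vec) then VV[0][0]++ -> VV[0]=[2, 1, 0]
Event 3: LOCAL 0: VV[0][0]++ -> VV[0]=[3, 1, 0]
Event 4: LOCAL 1: VV[1][1]++ -> VV[1]=[0, 2, 0]
Event 5: SEND 2->0: VV[2][2]++ -> VV[2]=[0, 0, 1], msg_vec=[0, 0, 1]; VV[0]=max(VV[0],msg_vec) then VV[0][0]++ -> VV[0]=[4, 1, 1]
Event 6: LOCAL 0: VV[0][0]++ -> VV[0]=[5, 1, 1]
Event 7: LOCAL 0: VV[0][0]++ -> VV[0]=[6, 1, 1]
Final vectors: VV[0]=[6, 1, 1]; VV[1]=[0, 2, 0]; VV[2]=[0, 0, 1]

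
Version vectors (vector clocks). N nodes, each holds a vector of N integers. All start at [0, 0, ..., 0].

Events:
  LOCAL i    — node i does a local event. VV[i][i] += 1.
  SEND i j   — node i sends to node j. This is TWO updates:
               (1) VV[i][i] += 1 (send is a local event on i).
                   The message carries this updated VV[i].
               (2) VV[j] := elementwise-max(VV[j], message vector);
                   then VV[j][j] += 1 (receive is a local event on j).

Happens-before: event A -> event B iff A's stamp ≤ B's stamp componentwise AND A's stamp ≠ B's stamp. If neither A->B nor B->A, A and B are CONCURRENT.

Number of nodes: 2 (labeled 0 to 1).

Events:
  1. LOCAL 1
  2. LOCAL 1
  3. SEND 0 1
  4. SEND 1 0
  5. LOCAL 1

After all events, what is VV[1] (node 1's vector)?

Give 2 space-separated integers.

Initial: VV[0]=[0, 0]
Initial: VV[1]=[0, 0]
Event 1: LOCAL 1: VV[1][1]++ -> VV[1]=[0, 1]
Event 2: LOCAL 1: VV[1][1]++ -> VV[1]=[0, 2]
Event 3: SEND 0->1: VV[0][0]++ -> VV[0]=[1, 0], msg_vec=[1, 0]; VV[1]=max(VV[1],msg_vec) then VV[1][1]++ -> VV[1]=[1, 3]
Event 4: SEND 1->0: VV[1][1]++ -> VV[1]=[1, 4], msg_vec=[1, 4]; VV[0]=max(VV[0],msg_vec) then VV[0][0]++ -> VV[0]=[2, 4]
Event 5: LOCAL 1: VV[1][1]++ -> VV[1]=[1, 5]
Final vectors: VV[0]=[2, 4]; VV[1]=[1, 5]

Answer: 1 5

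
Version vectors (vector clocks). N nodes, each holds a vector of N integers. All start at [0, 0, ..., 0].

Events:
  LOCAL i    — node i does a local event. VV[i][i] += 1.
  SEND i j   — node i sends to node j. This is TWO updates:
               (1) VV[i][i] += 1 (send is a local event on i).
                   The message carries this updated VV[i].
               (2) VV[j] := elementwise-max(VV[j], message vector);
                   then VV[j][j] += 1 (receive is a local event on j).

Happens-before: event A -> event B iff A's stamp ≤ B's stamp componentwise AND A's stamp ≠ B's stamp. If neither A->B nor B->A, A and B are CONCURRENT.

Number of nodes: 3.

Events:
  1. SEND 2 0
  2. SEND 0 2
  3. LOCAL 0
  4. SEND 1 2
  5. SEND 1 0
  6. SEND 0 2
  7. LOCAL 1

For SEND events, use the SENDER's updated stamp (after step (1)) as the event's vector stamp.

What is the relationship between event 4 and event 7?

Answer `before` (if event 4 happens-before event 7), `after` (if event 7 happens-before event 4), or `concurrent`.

Initial: VV[0]=[0, 0, 0]
Initial: VV[1]=[0, 0, 0]
Initial: VV[2]=[0, 0, 0]
Event 1: SEND 2->0: VV[2][2]++ -> VV[2]=[0, 0, 1], msg_vec=[0, 0, 1]; VV[0]=max(VV[0],msg_vec) then VV[0][0]++ -> VV[0]=[1, 0, 1]
Event 2: SEND 0->2: VV[0][0]++ -> VV[0]=[2, 0, 1], msg_vec=[2, 0, 1]; VV[2]=max(VV[2],msg_vec) then VV[2][2]++ -> VV[2]=[2, 0, 2]
Event 3: LOCAL 0: VV[0][0]++ -> VV[0]=[3, 0, 1]
Event 4: SEND 1->2: VV[1][1]++ -> VV[1]=[0, 1, 0], msg_vec=[0, 1, 0]; VV[2]=max(VV[2],msg_vec) then VV[2][2]++ -> VV[2]=[2, 1, 3]
Event 5: SEND 1->0: VV[1][1]++ -> VV[1]=[0, 2, 0], msg_vec=[0, 2, 0]; VV[0]=max(VV[0],msg_vec) then VV[0][0]++ -> VV[0]=[4, 2, 1]
Event 6: SEND 0->2: VV[0][0]++ -> VV[0]=[5, 2, 1], msg_vec=[5, 2, 1]; VV[2]=max(VV[2],msg_vec) then VV[2][2]++ -> VV[2]=[5, 2, 4]
Event 7: LOCAL 1: VV[1][1]++ -> VV[1]=[0, 3, 0]
Event 4 stamp: [0, 1, 0]
Event 7 stamp: [0, 3, 0]
[0, 1, 0] <= [0, 3, 0]? True
[0, 3, 0] <= [0, 1, 0]? False
Relation: before

Answer: before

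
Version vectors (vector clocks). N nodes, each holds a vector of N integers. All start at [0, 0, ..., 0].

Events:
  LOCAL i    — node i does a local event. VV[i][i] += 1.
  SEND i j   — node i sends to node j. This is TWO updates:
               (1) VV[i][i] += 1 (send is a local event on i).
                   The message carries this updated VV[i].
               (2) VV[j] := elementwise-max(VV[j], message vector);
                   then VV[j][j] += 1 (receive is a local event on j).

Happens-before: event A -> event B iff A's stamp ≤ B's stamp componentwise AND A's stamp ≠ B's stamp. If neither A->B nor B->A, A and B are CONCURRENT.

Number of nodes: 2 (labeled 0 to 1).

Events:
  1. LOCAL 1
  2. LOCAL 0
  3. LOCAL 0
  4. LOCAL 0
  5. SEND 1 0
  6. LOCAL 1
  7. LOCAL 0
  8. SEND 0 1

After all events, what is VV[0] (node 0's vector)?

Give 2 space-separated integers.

Initial: VV[0]=[0, 0]
Initial: VV[1]=[0, 0]
Event 1: LOCAL 1: VV[1][1]++ -> VV[1]=[0, 1]
Event 2: LOCAL 0: VV[0][0]++ -> VV[0]=[1, 0]
Event 3: LOCAL 0: VV[0][0]++ -> VV[0]=[2, 0]
Event 4: LOCAL 0: VV[0][0]++ -> VV[0]=[3, 0]
Event 5: SEND 1->0: VV[1][1]++ -> VV[1]=[0, 2], msg_vec=[0, 2]; VV[0]=max(VV[0],msg_vec) then VV[0][0]++ -> VV[0]=[4, 2]
Event 6: LOCAL 1: VV[1][1]++ -> VV[1]=[0, 3]
Event 7: LOCAL 0: VV[0][0]++ -> VV[0]=[5, 2]
Event 8: SEND 0->1: VV[0][0]++ -> VV[0]=[6, 2], msg_vec=[6, 2]; VV[1]=max(VV[1],msg_vec) then VV[1][1]++ -> VV[1]=[6, 4]
Final vectors: VV[0]=[6, 2]; VV[1]=[6, 4]

Answer: 6 2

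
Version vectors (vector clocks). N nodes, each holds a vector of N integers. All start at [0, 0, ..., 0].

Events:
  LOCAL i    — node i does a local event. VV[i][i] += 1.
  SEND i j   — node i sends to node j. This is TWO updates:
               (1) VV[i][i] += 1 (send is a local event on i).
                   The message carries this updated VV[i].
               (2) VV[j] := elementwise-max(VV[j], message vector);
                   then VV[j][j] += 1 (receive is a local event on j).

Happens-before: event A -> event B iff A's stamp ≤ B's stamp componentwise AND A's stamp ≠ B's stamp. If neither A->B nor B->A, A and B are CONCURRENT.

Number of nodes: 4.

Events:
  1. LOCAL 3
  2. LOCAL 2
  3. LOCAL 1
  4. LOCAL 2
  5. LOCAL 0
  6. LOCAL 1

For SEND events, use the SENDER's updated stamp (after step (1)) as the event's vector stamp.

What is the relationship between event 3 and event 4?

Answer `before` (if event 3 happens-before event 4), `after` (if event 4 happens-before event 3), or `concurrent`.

Answer: concurrent

Derivation:
Initial: VV[0]=[0, 0, 0, 0]
Initial: VV[1]=[0, 0, 0, 0]
Initial: VV[2]=[0, 0, 0, 0]
Initial: VV[3]=[0, 0, 0, 0]
Event 1: LOCAL 3: VV[3][3]++ -> VV[3]=[0, 0, 0, 1]
Event 2: LOCAL 2: VV[2][2]++ -> VV[2]=[0, 0, 1, 0]
Event 3: LOCAL 1: VV[1][1]++ -> VV[1]=[0, 1, 0, 0]
Event 4: LOCAL 2: VV[2][2]++ -> VV[2]=[0, 0, 2, 0]
Event 5: LOCAL 0: VV[0][0]++ -> VV[0]=[1, 0, 0, 0]
Event 6: LOCAL 1: VV[1][1]++ -> VV[1]=[0, 2, 0, 0]
Event 3 stamp: [0, 1, 0, 0]
Event 4 stamp: [0, 0, 2, 0]
[0, 1, 0, 0] <= [0, 0, 2, 0]? False
[0, 0, 2, 0] <= [0, 1, 0, 0]? False
Relation: concurrent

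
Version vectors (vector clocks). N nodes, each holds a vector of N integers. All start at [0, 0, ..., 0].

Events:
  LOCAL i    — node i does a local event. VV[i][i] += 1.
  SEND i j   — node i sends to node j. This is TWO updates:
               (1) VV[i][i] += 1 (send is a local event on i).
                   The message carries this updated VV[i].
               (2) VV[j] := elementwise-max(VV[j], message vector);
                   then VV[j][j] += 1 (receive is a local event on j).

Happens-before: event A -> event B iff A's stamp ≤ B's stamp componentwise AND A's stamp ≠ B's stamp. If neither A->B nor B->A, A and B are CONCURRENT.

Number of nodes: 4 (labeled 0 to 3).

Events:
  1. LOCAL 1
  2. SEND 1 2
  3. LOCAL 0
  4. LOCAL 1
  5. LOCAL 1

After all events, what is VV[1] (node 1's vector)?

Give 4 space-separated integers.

Answer: 0 4 0 0

Derivation:
Initial: VV[0]=[0, 0, 0, 0]
Initial: VV[1]=[0, 0, 0, 0]
Initial: VV[2]=[0, 0, 0, 0]
Initial: VV[3]=[0, 0, 0, 0]
Event 1: LOCAL 1: VV[1][1]++ -> VV[1]=[0, 1, 0, 0]
Event 2: SEND 1->2: VV[1][1]++ -> VV[1]=[0, 2, 0, 0], msg_vec=[0, 2, 0, 0]; VV[2]=max(VV[2],msg_vec) then VV[2][2]++ -> VV[2]=[0, 2, 1, 0]
Event 3: LOCAL 0: VV[0][0]++ -> VV[0]=[1, 0, 0, 0]
Event 4: LOCAL 1: VV[1][1]++ -> VV[1]=[0, 3, 0, 0]
Event 5: LOCAL 1: VV[1][1]++ -> VV[1]=[0, 4, 0, 0]
Final vectors: VV[0]=[1, 0, 0, 0]; VV[1]=[0, 4, 0, 0]; VV[2]=[0, 2, 1, 0]; VV[3]=[0, 0, 0, 0]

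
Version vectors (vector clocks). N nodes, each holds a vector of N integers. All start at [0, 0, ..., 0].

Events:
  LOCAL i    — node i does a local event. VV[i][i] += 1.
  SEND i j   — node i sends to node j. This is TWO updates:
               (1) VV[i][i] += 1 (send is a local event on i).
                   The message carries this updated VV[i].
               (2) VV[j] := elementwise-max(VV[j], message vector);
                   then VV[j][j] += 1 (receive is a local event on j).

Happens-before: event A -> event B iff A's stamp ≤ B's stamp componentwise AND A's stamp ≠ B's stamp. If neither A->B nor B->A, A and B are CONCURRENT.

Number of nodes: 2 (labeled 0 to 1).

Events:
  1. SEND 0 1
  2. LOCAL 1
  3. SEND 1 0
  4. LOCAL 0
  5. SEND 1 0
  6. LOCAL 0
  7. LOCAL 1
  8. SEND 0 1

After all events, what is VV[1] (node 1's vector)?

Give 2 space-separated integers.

Initial: VV[0]=[0, 0]
Initial: VV[1]=[0, 0]
Event 1: SEND 0->1: VV[0][0]++ -> VV[0]=[1, 0], msg_vec=[1, 0]; VV[1]=max(VV[1],msg_vec) then VV[1][1]++ -> VV[1]=[1, 1]
Event 2: LOCAL 1: VV[1][1]++ -> VV[1]=[1, 2]
Event 3: SEND 1->0: VV[1][1]++ -> VV[1]=[1, 3], msg_vec=[1, 3]; VV[0]=max(VV[0],msg_vec) then VV[0][0]++ -> VV[0]=[2, 3]
Event 4: LOCAL 0: VV[0][0]++ -> VV[0]=[3, 3]
Event 5: SEND 1->0: VV[1][1]++ -> VV[1]=[1, 4], msg_vec=[1, 4]; VV[0]=max(VV[0],msg_vec) then VV[0][0]++ -> VV[0]=[4, 4]
Event 6: LOCAL 0: VV[0][0]++ -> VV[0]=[5, 4]
Event 7: LOCAL 1: VV[1][1]++ -> VV[1]=[1, 5]
Event 8: SEND 0->1: VV[0][0]++ -> VV[0]=[6, 4], msg_vec=[6, 4]; VV[1]=max(VV[1],msg_vec) then VV[1][1]++ -> VV[1]=[6, 6]
Final vectors: VV[0]=[6, 4]; VV[1]=[6, 6]

Answer: 6 6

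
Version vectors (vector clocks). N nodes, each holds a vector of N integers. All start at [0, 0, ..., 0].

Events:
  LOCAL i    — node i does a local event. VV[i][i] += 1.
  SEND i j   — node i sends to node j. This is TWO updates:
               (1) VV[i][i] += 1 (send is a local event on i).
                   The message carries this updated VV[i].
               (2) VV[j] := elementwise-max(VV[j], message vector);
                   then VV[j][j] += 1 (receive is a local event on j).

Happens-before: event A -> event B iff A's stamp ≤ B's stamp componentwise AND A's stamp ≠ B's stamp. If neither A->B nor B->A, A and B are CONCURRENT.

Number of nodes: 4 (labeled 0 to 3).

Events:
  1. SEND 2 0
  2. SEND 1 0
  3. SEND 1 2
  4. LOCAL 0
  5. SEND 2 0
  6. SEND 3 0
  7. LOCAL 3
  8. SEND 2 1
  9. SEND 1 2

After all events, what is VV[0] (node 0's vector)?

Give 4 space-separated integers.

Answer: 5 2 3 1

Derivation:
Initial: VV[0]=[0, 0, 0, 0]
Initial: VV[1]=[0, 0, 0, 0]
Initial: VV[2]=[0, 0, 0, 0]
Initial: VV[3]=[0, 0, 0, 0]
Event 1: SEND 2->0: VV[2][2]++ -> VV[2]=[0, 0, 1, 0], msg_vec=[0, 0, 1, 0]; VV[0]=max(VV[0],msg_vec) then VV[0][0]++ -> VV[0]=[1, 0, 1, 0]
Event 2: SEND 1->0: VV[1][1]++ -> VV[1]=[0, 1, 0, 0], msg_vec=[0, 1, 0, 0]; VV[0]=max(VV[0],msg_vec) then VV[0][0]++ -> VV[0]=[2, 1, 1, 0]
Event 3: SEND 1->2: VV[1][1]++ -> VV[1]=[0, 2, 0, 0], msg_vec=[0, 2, 0, 0]; VV[2]=max(VV[2],msg_vec) then VV[2][2]++ -> VV[2]=[0, 2, 2, 0]
Event 4: LOCAL 0: VV[0][0]++ -> VV[0]=[3, 1, 1, 0]
Event 5: SEND 2->0: VV[2][2]++ -> VV[2]=[0, 2, 3, 0], msg_vec=[0, 2, 3, 0]; VV[0]=max(VV[0],msg_vec) then VV[0][0]++ -> VV[0]=[4, 2, 3, 0]
Event 6: SEND 3->0: VV[3][3]++ -> VV[3]=[0, 0, 0, 1], msg_vec=[0, 0, 0, 1]; VV[0]=max(VV[0],msg_vec) then VV[0][0]++ -> VV[0]=[5, 2, 3, 1]
Event 7: LOCAL 3: VV[3][3]++ -> VV[3]=[0, 0, 0, 2]
Event 8: SEND 2->1: VV[2][2]++ -> VV[2]=[0, 2, 4, 0], msg_vec=[0, 2, 4, 0]; VV[1]=max(VV[1],msg_vec) then VV[1][1]++ -> VV[1]=[0, 3, 4, 0]
Event 9: SEND 1->2: VV[1][1]++ -> VV[1]=[0, 4, 4, 0], msg_vec=[0, 4, 4, 0]; VV[2]=max(VV[2],msg_vec) then VV[2][2]++ -> VV[2]=[0, 4, 5, 0]
Final vectors: VV[0]=[5, 2, 3, 1]; VV[1]=[0, 4, 4, 0]; VV[2]=[0, 4, 5, 0]; VV[3]=[0, 0, 0, 2]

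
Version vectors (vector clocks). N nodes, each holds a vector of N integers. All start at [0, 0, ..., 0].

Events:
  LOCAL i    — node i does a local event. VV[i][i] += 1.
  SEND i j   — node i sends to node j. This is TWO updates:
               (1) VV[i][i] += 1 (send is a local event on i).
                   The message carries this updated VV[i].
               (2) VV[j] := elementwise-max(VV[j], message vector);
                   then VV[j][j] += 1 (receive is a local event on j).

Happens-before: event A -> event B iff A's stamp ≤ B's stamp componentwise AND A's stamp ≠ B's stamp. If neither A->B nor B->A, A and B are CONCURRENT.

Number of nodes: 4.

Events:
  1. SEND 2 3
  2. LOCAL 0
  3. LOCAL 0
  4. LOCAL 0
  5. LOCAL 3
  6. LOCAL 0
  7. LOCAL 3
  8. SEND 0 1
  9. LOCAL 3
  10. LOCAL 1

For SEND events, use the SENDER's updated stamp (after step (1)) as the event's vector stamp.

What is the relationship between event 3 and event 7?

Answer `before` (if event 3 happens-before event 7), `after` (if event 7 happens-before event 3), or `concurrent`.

Initial: VV[0]=[0, 0, 0, 0]
Initial: VV[1]=[0, 0, 0, 0]
Initial: VV[2]=[0, 0, 0, 0]
Initial: VV[3]=[0, 0, 0, 0]
Event 1: SEND 2->3: VV[2][2]++ -> VV[2]=[0, 0, 1, 0], msg_vec=[0, 0, 1, 0]; VV[3]=max(VV[3],msg_vec) then VV[3][3]++ -> VV[3]=[0, 0, 1, 1]
Event 2: LOCAL 0: VV[0][0]++ -> VV[0]=[1, 0, 0, 0]
Event 3: LOCAL 0: VV[0][0]++ -> VV[0]=[2, 0, 0, 0]
Event 4: LOCAL 0: VV[0][0]++ -> VV[0]=[3, 0, 0, 0]
Event 5: LOCAL 3: VV[3][3]++ -> VV[3]=[0, 0, 1, 2]
Event 6: LOCAL 0: VV[0][0]++ -> VV[0]=[4, 0, 0, 0]
Event 7: LOCAL 3: VV[3][3]++ -> VV[3]=[0, 0, 1, 3]
Event 8: SEND 0->1: VV[0][0]++ -> VV[0]=[5, 0, 0, 0], msg_vec=[5, 0, 0, 0]; VV[1]=max(VV[1],msg_vec) then VV[1][1]++ -> VV[1]=[5, 1, 0, 0]
Event 9: LOCAL 3: VV[3][3]++ -> VV[3]=[0, 0, 1, 4]
Event 10: LOCAL 1: VV[1][1]++ -> VV[1]=[5, 2, 0, 0]
Event 3 stamp: [2, 0, 0, 0]
Event 7 stamp: [0, 0, 1, 3]
[2, 0, 0, 0] <= [0, 0, 1, 3]? False
[0, 0, 1, 3] <= [2, 0, 0, 0]? False
Relation: concurrent

Answer: concurrent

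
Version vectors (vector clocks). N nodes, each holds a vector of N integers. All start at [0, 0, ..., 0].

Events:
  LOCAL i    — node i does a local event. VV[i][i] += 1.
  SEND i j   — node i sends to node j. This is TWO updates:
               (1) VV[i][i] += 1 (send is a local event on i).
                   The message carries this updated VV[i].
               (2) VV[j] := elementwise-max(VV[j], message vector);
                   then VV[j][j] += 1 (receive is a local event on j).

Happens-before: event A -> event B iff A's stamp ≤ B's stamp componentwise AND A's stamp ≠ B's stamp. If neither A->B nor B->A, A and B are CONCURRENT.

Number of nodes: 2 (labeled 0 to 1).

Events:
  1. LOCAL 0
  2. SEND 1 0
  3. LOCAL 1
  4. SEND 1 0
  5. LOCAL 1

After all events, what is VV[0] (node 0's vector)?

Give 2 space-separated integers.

Initial: VV[0]=[0, 0]
Initial: VV[1]=[0, 0]
Event 1: LOCAL 0: VV[0][0]++ -> VV[0]=[1, 0]
Event 2: SEND 1->0: VV[1][1]++ -> VV[1]=[0, 1], msg_vec=[0, 1]; VV[0]=max(VV[0],msg_vec) then VV[0][0]++ -> VV[0]=[2, 1]
Event 3: LOCAL 1: VV[1][1]++ -> VV[1]=[0, 2]
Event 4: SEND 1->0: VV[1][1]++ -> VV[1]=[0, 3], msg_vec=[0, 3]; VV[0]=max(VV[0],msg_vec) then VV[0][0]++ -> VV[0]=[3, 3]
Event 5: LOCAL 1: VV[1][1]++ -> VV[1]=[0, 4]
Final vectors: VV[0]=[3, 3]; VV[1]=[0, 4]

Answer: 3 3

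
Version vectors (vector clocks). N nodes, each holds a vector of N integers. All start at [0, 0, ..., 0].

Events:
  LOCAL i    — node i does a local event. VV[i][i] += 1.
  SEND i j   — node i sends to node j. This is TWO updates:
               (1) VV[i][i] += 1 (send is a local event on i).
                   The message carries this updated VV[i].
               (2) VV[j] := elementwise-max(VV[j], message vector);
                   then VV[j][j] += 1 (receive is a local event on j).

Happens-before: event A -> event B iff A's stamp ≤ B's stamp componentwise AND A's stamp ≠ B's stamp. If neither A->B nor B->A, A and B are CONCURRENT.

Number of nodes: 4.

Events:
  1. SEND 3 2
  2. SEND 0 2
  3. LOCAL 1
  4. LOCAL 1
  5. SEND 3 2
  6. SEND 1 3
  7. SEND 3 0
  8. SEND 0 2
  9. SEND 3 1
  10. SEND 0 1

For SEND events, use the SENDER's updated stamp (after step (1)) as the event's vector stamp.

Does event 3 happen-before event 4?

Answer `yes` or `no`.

Answer: yes

Derivation:
Initial: VV[0]=[0, 0, 0, 0]
Initial: VV[1]=[0, 0, 0, 0]
Initial: VV[2]=[0, 0, 0, 0]
Initial: VV[3]=[0, 0, 0, 0]
Event 1: SEND 3->2: VV[3][3]++ -> VV[3]=[0, 0, 0, 1], msg_vec=[0, 0, 0, 1]; VV[2]=max(VV[2],msg_vec) then VV[2][2]++ -> VV[2]=[0, 0, 1, 1]
Event 2: SEND 0->2: VV[0][0]++ -> VV[0]=[1, 0, 0, 0], msg_vec=[1, 0, 0, 0]; VV[2]=max(VV[2],msg_vec) then VV[2][2]++ -> VV[2]=[1, 0, 2, 1]
Event 3: LOCAL 1: VV[1][1]++ -> VV[1]=[0, 1, 0, 0]
Event 4: LOCAL 1: VV[1][1]++ -> VV[1]=[0, 2, 0, 0]
Event 5: SEND 3->2: VV[3][3]++ -> VV[3]=[0, 0, 0, 2], msg_vec=[0, 0, 0, 2]; VV[2]=max(VV[2],msg_vec) then VV[2][2]++ -> VV[2]=[1, 0, 3, 2]
Event 6: SEND 1->3: VV[1][1]++ -> VV[1]=[0, 3, 0, 0], msg_vec=[0, 3, 0, 0]; VV[3]=max(VV[3],msg_vec) then VV[3][3]++ -> VV[3]=[0, 3, 0, 3]
Event 7: SEND 3->0: VV[3][3]++ -> VV[3]=[0, 3, 0, 4], msg_vec=[0, 3, 0, 4]; VV[0]=max(VV[0],msg_vec) then VV[0][0]++ -> VV[0]=[2, 3, 0, 4]
Event 8: SEND 0->2: VV[0][0]++ -> VV[0]=[3, 3, 0, 4], msg_vec=[3, 3, 0, 4]; VV[2]=max(VV[2],msg_vec) then VV[2][2]++ -> VV[2]=[3, 3, 4, 4]
Event 9: SEND 3->1: VV[3][3]++ -> VV[3]=[0, 3, 0, 5], msg_vec=[0, 3, 0, 5]; VV[1]=max(VV[1],msg_vec) then VV[1][1]++ -> VV[1]=[0, 4, 0, 5]
Event 10: SEND 0->1: VV[0][0]++ -> VV[0]=[4, 3, 0, 4], msg_vec=[4, 3, 0, 4]; VV[1]=max(VV[1],msg_vec) then VV[1][1]++ -> VV[1]=[4, 5, 0, 5]
Event 3 stamp: [0, 1, 0, 0]
Event 4 stamp: [0, 2, 0, 0]
[0, 1, 0, 0] <= [0, 2, 0, 0]? True. Equal? False. Happens-before: True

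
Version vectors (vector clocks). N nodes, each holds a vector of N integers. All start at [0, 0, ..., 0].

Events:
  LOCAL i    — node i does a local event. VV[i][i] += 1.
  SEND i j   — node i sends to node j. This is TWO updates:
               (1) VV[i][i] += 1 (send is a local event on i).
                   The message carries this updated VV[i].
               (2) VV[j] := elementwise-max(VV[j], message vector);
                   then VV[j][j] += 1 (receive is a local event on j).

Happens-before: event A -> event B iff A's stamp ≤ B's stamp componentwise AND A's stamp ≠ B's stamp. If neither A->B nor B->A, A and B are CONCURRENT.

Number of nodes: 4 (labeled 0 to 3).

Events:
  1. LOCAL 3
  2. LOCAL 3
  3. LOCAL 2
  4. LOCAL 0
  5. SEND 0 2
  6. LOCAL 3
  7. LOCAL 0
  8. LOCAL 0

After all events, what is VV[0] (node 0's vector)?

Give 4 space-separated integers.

Initial: VV[0]=[0, 0, 0, 0]
Initial: VV[1]=[0, 0, 0, 0]
Initial: VV[2]=[0, 0, 0, 0]
Initial: VV[3]=[0, 0, 0, 0]
Event 1: LOCAL 3: VV[3][3]++ -> VV[3]=[0, 0, 0, 1]
Event 2: LOCAL 3: VV[3][3]++ -> VV[3]=[0, 0, 0, 2]
Event 3: LOCAL 2: VV[2][2]++ -> VV[2]=[0, 0, 1, 0]
Event 4: LOCAL 0: VV[0][0]++ -> VV[0]=[1, 0, 0, 0]
Event 5: SEND 0->2: VV[0][0]++ -> VV[0]=[2, 0, 0, 0], msg_vec=[2, 0, 0, 0]; VV[2]=max(VV[2],msg_vec) then VV[2][2]++ -> VV[2]=[2, 0, 2, 0]
Event 6: LOCAL 3: VV[3][3]++ -> VV[3]=[0, 0, 0, 3]
Event 7: LOCAL 0: VV[0][0]++ -> VV[0]=[3, 0, 0, 0]
Event 8: LOCAL 0: VV[0][0]++ -> VV[0]=[4, 0, 0, 0]
Final vectors: VV[0]=[4, 0, 0, 0]; VV[1]=[0, 0, 0, 0]; VV[2]=[2, 0, 2, 0]; VV[3]=[0, 0, 0, 3]

Answer: 4 0 0 0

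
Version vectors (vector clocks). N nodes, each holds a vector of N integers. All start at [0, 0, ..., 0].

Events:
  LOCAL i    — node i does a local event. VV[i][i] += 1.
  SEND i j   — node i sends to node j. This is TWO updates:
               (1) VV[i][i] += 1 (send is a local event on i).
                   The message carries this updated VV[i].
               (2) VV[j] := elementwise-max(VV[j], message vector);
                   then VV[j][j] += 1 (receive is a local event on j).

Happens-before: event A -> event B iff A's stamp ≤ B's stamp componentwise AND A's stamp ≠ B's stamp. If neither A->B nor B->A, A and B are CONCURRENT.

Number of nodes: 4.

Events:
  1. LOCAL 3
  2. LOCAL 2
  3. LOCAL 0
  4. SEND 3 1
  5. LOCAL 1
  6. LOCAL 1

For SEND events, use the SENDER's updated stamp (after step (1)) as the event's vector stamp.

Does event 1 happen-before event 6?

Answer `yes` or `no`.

Initial: VV[0]=[0, 0, 0, 0]
Initial: VV[1]=[0, 0, 0, 0]
Initial: VV[2]=[0, 0, 0, 0]
Initial: VV[3]=[0, 0, 0, 0]
Event 1: LOCAL 3: VV[3][3]++ -> VV[3]=[0, 0, 0, 1]
Event 2: LOCAL 2: VV[2][2]++ -> VV[2]=[0, 0, 1, 0]
Event 3: LOCAL 0: VV[0][0]++ -> VV[0]=[1, 0, 0, 0]
Event 4: SEND 3->1: VV[3][3]++ -> VV[3]=[0, 0, 0, 2], msg_vec=[0, 0, 0, 2]; VV[1]=max(VV[1],msg_vec) then VV[1][1]++ -> VV[1]=[0, 1, 0, 2]
Event 5: LOCAL 1: VV[1][1]++ -> VV[1]=[0, 2, 0, 2]
Event 6: LOCAL 1: VV[1][1]++ -> VV[1]=[0, 3, 0, 2]
Event 1 stamp: [0, 0, 0, 1]
Event 6 stamp: [0, 3, 0, 2]
[0, 0, 0, 1] <= [0, 3, 0, 2]? True. Equal? False. Happens-before: True

Answer: yes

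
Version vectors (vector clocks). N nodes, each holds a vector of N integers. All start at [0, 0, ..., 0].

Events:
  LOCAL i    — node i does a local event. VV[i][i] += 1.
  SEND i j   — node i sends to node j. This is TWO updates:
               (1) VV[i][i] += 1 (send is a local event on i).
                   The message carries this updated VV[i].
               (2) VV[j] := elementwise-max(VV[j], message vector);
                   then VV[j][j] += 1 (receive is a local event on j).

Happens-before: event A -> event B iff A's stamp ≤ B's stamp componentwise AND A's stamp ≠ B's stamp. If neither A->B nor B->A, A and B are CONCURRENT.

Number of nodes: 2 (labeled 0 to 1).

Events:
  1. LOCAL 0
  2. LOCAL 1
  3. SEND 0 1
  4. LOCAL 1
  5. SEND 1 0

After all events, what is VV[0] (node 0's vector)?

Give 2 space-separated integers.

Initial: VV[0]=[0, 0]
Initial: VV[1]=[0, 0]
Event 1: LOCAL 0: VV[0][0]++ -> VV[0]=[1, 0]
Event 2: LOCAL 1: VV[1][1]++ -> VV[1]=[0, 1]
Event 3: SEND 0->1: VV[0][0]++ -> VV[0]=[2, 0], msg_vec=[2, 0]; VV[1]=max(VV[1],msg_vec) then VV[1][1]++ -> VV[1]=[2, 2]
Event 4: LOCAL 1: VV[1][1]++ -> VV[1]=[2, 3]
Event 5: SEND 1->0: VV[1][1]++ -> VV[1]=[2, 4], msg_vec=[2, 4]; VV[0]=max(VV[0],msg_vec) then VV[0][0]++ -> VV[0]=[3, 4]
Final vectors: VV[0]=[3, 4]; VV[1]=[2, 4]

Answer: 3 4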